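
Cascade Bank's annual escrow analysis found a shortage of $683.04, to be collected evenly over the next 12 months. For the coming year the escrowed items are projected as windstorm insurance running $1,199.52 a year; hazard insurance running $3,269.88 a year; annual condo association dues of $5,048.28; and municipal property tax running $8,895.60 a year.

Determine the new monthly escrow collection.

Windstorm insurance: $1,199.52
Hazard insurance: $3,269.88
Condo association dues: $5,048.28
Municipal property tax: $8,895.60
Total per year = $18,413.28
Base monthly escrow = $18,413.28 ÷ 12 = $1,534.44
Shortage spread = $683.04 / 12 = $56.92/mo
New monthly escrow = $1,534.44 + $56.92 = $1,591.36

$1,591.36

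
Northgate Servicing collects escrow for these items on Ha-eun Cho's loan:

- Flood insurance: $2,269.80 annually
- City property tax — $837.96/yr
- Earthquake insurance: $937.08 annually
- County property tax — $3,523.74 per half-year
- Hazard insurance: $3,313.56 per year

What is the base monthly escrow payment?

Flood insurance = $2,269.80 per year
City property tax = $837.96 per year
Earthquake insurance = $937.08 per year
County property tax = $3,523.74 × 2 = $7,047.48 per year
Hazard insurance = $3,313.56 per year
Yearly total = $2,269.80 + $837.96 + $937.08 + $7,047.48 + $3,313.56 = $14,405.88
Monthly escrow = $14,405.88 / 12 = $1,200.49

$1,200.49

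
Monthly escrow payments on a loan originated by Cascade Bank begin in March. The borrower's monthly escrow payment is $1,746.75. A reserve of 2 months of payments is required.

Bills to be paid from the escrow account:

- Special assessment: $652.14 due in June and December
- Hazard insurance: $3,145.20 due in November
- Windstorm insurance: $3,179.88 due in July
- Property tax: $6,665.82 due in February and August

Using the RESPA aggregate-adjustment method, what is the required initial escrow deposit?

Cushion = 2 × $1,746.75 = $3,493.50
Trial balance (start $0, +$1,746.75 each month, − disbursements):
  Mar: +$1,746.75 → $1,746.75
  Apr: +$1,746.75 → $3,493.50
  May: +$1,746.75 → $5,240.25
  Jun: +$1,746.75 − $652.14 → $6,334.86
  Jul: +$1,746.75 − $3,179.88 → $4,901.73
  Aug: +$1,746.75 − $6,665.82 → -$17.34
  Sep: +$1,746.75 → $1,729.41
  Oct: +$1,746.75 → $3,476.16
  Nov: +$1,746.75 − $3,145.20 → $2,077.71
  Dec: +$1,746.75 − $652.14 → $3,172.32
  Jan: +$1,746.75 → $4,919.07
  Feb: +$1,746.75 − $6,665.82 → $0.00
Lowest trial balance = -$17.34 (Aug)
Initial deposit = cushion − low point = $3,493.50 − (-$17.34) = $3,510.84

$3,510.84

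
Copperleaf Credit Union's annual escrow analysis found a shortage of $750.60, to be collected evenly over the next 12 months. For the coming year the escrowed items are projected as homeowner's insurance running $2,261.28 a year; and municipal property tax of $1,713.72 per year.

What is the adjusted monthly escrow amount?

$393.80

Homeowner's insurance — $2,261.28 annually
Municipal property tax — $1,713.72 annually
Annual escrow total = $2,261.28 + $1,713.72 = $3,975.00
Per month = $3,975.00 / 12 = $331.25
Monthly shortage recovery: $750.60 / 12 = $62.55
Adjusted monthly = $331.25 + $62.55 = $393.80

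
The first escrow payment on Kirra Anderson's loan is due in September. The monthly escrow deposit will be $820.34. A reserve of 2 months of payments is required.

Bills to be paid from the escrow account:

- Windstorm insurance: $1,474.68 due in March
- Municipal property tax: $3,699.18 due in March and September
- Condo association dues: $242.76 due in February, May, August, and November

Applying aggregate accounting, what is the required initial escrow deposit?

$5,256.86

Cushion = 2 × $820.34 = $1,640.68
Trial balance (start $0, +$820.34 each month, − disbursements):
  Sep: +$820.34 − $3,699.18 → -$2,878.84
  Oct: +$820.34 → -$2,058.50
  Nov: +$820.34 − $242.76 → -$1,480.92
  Dec: +$820.34 → -$660.58
  Jan: +$820.34 → $159.76
  Feb: +$820.34 − $242.76 → $737.34
  Mar: +$820.34 − $5,173.86 → -$3,616.18
  Apr: +$820.34 → -$2,795.84
  May: +$820.34 − $242.76 → -$2,218.26
  Jun: +$820.34 → -$1,397.92
  Jul: +$820.34 → -$577.58
  Aug: +$820.34 − $242.76 → $0.00
Lowest trial balance = -$3,616.18 (Mar)
Initial deposit = cushion − low point = $1,640.68 − (-$3,616.18) = $5,256.86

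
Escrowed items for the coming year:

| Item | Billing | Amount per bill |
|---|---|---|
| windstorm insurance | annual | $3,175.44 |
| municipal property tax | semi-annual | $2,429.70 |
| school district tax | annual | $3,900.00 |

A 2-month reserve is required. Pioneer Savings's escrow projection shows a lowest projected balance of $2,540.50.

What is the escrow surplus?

Windstorm insurance — $3,175.44 per year
Municipal property tax — $2,429.70 × 2 = $4,859.40 per year
School district tax — $3,900.00 per year
Combined annual = $11,934.84
Base monthly escrow = $11,934.84 / 12 = $994.57
Cushion = 2 × $994.57 = $1,989.14
Excess over cushion: $2,540.50 − $1,989.14 = $551.36

$551.36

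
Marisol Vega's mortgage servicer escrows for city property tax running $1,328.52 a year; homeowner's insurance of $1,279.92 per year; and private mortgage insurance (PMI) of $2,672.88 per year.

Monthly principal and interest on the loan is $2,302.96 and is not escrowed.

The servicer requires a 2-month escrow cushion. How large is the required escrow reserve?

$880.22

City property tax = $1,328.52 annually
Homeowner's insurance = $1,279.92 annually
Private mortgage insurance (PMI) = $2,672.88 annually
Total per year = $1,328.52 + $1,279.92 + $2,672.88 = $5,281.32
Per month = $5,281.32 / 12 = $440.11
Required cushion = 2 × $440.11 = $880.22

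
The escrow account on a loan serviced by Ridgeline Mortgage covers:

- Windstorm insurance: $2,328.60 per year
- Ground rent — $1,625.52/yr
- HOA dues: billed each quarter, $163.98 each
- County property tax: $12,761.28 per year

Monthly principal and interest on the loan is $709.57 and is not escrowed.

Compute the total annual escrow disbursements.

$17,371.32

Windstorm insurance — $2,328.60 annually
Ground rent — $1,625.52 annually
HOA dues — $163.98 × 4 = $655.92 annually
County property tax — $12,761.28 annually
Total per year = $2,328.60 + $1,625.52 + $655.92 + $12,761.28 = $17,371.32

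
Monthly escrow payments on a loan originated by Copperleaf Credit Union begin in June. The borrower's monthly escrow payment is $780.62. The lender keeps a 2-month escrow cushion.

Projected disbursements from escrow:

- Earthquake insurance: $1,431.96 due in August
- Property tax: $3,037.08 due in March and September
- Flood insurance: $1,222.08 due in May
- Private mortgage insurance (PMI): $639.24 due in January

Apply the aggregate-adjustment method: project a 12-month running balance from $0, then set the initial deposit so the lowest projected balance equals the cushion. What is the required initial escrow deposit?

Cushion = 2 × $780.62 = $1,561.24
Trial balance (start $0, +$780.62 each month, − disbursements):
  Jun: +$780.62 → $780.62
  Jul: +$780.62 → $1,561.24
  Aug: +$780.62 − $1,431.96 → $909.90
  Sep: +$780.62 − $3,037.08 → -$1,346.56
  Oct: +$780.62 → -$565.94
  Nov: +$780.62 → $214.68
  Dec: +$780.62 → $995.30
  Jan: +$780.62 − $639.24 → $1,136.68
  Feb: +$780.62 → $1,917.30
  Mar: +$780.62 − $3,037.08 → -$339.16
  Apr: +$780.62 → $441.46
  May: +$780.62 − $1,222.08 → $0.00
Lowest trial balance = -$1,346.56 (Sep)
Initial deposit = cushion − low point = $1,561.24 − (-$1,346.56) = $2,907.80

$2,907.80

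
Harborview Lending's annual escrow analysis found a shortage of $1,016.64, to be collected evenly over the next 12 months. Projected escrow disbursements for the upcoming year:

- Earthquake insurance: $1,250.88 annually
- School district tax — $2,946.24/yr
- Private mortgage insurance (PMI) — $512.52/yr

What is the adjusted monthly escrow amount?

$477.19

Earthquake insurance = $1,250.88 per year
School district tax = $2,946.24 per year
Private mortgage insurance (PMI) = $512.52 per year
Yearly total = $4,709.64
Monthly escrow = $4,709.64 ÷ 12 = $392.47
Shortage per month = $1,016.64 ÷ 12 = $84.72
Adjusted monthly = $392.47 + $84.72 = $477.19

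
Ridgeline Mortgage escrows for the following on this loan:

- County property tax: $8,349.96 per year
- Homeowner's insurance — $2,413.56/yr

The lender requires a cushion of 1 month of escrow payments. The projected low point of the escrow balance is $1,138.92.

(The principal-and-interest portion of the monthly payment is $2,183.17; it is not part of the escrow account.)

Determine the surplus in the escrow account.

County property tax — $8,349.96 annually
Homeowner's insurance — $2,413.56 annually
Total annual escrow = $10,763.52
Base monthly escrow = $10,763.52 / 12 = $896.96
Required cushion = 1 × $896.96 = $896.96
Excess over cushion: $1,138.92 − $896.96 = $241.96

$241.96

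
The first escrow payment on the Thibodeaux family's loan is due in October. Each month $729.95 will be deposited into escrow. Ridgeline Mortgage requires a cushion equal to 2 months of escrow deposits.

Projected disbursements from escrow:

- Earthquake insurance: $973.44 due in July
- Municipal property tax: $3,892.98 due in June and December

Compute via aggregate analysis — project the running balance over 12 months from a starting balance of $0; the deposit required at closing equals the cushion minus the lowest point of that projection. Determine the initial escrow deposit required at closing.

$3,163.03

Cushion = 2 × $729.95 = $1,459.90
Trial balance (start $0, +$729.95 each month, − disbursements):
  Oct: +$729.95 → $729.95
  Nov: +$729.95 → $1,459.90
  Dec: +$729.95 − $3,892.98 → -$1,703.13
  Jan: +$729.95 → -$973.18
  Feb: +$729.95 → -$243.23
  Mar: +$729.95 → $486.72
  Apr: +$729.95 → $1,216.67
  May: +$729.95 → $1,946.62
  Jun: +$729.95 − $3,892.98 → -$1,216.41
  Jul: +$729.95 − $973.44 → -$1,459.90
  Aug: +$729.95 → -$729.95
  Sep: +$729.95 → $0.00
Lowest trial balance = -$1,703.13 (Dec)
Initial deposit = cushion − low point = $1,459.90 − (-$1,703.13) = $3,163.03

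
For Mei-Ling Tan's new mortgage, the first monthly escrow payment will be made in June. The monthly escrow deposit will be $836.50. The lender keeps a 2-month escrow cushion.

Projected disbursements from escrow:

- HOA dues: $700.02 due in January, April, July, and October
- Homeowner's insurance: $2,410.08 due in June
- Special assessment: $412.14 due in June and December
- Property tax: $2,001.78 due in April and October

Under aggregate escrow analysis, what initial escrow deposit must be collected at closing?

Cushion = 2 × $836.50 = $1,673.00
Trial balance (start $0, +$836.50 each month, − disbursements):
  Jun: +$836.50 − $2,822.22 → -$1,985.72
  Jul: +$836.50 − $700.02 → -$1,849.24
  Aug: +$836.50 → -$1,012.74
  Sep: +$836.50 → -$176.24
  Oct: +$836.50 − $2,701.80 → -$2,041.54
  Nov: +$836.50 → -$1,205.04
  Dec: +$836.50 − $412.14 → -$780.68
  Jan: +$836.50 − $700.02 → -$644.20
  Feb: +$836.50 → $192.30
  Mar: +$836.50 → $1,028.80
  Apr: +$836.50 − $2,701.80 → -$836.50
  May: +$836.50 → $0.00
Lowest trial balance = -$2,041.54 (Oct)
Initial deposit = cushion − low point = $1,673.00 − (-$2,041.54) = $3,714.54

$3,714.54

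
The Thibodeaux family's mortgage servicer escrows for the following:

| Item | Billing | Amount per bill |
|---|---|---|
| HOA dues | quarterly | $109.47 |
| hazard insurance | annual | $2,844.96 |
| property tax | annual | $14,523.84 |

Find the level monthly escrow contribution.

$1,483.89

HOA dues: $109.47 × 4 = $437.88
Hazard insurance: $2,844.96
Property tax: $14,523.84
Total annual escrow = $437.88 + $2,844.96 + $14,523.84 = $17,806.68
Monthly = $17,806.68 ÷ 12 = $1,483.89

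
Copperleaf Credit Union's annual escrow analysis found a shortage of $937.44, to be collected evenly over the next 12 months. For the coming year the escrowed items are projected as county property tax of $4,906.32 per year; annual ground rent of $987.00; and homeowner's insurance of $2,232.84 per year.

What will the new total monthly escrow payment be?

County property tax — $4,906.32 annually
Ground rent — $987.00 annually
Homeowner's insurance — $2,232.84 annually
Combined annual = $4,906.32 + $987.00 + $2,232.84 = $8,126.16
Monthly escrow = $8,126.16 / 12 = $677.18
Monthly shortage recovery: $937.44 ÷ 12 = $78.12
New monthly escrow = $677.18 + $78.12 = $755.30

$755.30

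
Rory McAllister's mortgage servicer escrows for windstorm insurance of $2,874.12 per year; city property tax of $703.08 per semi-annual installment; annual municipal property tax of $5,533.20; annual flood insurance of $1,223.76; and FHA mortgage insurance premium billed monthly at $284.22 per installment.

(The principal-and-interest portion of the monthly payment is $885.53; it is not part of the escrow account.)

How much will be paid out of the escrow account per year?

$14,447.88

Windstorm insurance — $2,874.12 annually
City property tax — $703.08 × 2 = $1,406.16 annually
Municipal property tax — $5,533.20 annually
Flood insurance — $1,223.76 annually
FHA mortgage insurance premium — $284.22 × 12 = $3,410.64 annually
Total annual escrow = $14,447.88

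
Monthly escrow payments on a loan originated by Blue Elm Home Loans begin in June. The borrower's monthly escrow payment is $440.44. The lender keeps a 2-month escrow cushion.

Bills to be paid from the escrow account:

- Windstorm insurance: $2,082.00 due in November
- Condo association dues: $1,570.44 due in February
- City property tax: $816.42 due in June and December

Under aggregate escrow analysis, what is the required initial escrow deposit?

$2,202.20

Cushion = 2 × $440.44 = $880.88
Trial balance (start $0, +$440.44 each month, − disbursements):
  Jun: +$440.44 − $816.42 → -$375.98
  Jul: +$440.44 → $64.46
  Aug: +$440.44 → $504.90
  Sep: +$440.44 → $945.34
  Oct: +$440.44 → $1,385.78
  Nov: +$440.44 − $2,082.00 → -$255.78
  Dec: +$440.44 − $816.42 → -$631.76
  Jan: +$440.44 → -$191.32
  Feb: +$440.44 − $1,570.44 → -$1,321.32
  Mar: +$440.44 → -$880.88
  Apr: +$440.44 → -$440.44
  May: +$440.44 → $0.00
Lowest trial balance = -$1,321.32 (Feb)
Initial deposit = cushion − low point = $880.88 − (-$1,321.32) = $2,202.20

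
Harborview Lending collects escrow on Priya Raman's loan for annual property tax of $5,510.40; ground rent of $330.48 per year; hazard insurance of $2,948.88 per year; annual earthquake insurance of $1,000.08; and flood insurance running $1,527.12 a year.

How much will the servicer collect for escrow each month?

Property tax = $5,510.40 per year
Ground rent = $330.48 per year
Hazard insurance = $2,948.88 per year
Earthquake insurance = $1,000.08 per year
Flood insurance = $1,527.12 per year
Total per year = $5,510.40 + $330.48 + $2,948.88 + $1,000.08 + $1,527.12 = $11,316.96
Base monthly escrow = $11,316.96 / 12 = $943.08

$943.08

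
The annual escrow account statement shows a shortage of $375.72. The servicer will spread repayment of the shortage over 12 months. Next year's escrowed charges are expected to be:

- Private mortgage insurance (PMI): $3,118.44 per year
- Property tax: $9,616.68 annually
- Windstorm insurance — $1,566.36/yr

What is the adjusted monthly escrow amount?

Private mortgage insurance (PMI) — $3,118.44 per year
Property tax — $9,616.68 per year
Windstorm insurance — $1,566.36 per year
Yearly total = $14,301.48
Per month = $14,301.48 / 12 = $1,191.79
Shortage spread = $375.72 ÷ 12 = $31.31/mo
Adjusted monthly = $1,191.79 + $31.31 = $1,223.10

$1,223.10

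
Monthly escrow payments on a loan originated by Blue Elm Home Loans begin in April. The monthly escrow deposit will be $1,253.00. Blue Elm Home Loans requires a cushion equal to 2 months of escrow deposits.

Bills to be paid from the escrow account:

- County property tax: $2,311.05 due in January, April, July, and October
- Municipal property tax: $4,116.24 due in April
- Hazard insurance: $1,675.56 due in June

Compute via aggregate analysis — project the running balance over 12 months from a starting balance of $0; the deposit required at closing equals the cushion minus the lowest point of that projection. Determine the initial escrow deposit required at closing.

$7,907.90

Cushion = 2 × $1,253.00 = $2,506.00
Trial balance (start $0, +$1,253.00 each month, − disbursements):
  Apr: +$1,253.00 − $6,427.29 → -$5,174.29
  May: +$1,253.00 → -$3,921.29
  Jun: +$1,253.00 − $1,675.56 → -$4,343.85
  Jul: +$1,253.00 − $2,311.05 → -$5,401.90
  Aug: +$1,253.00 → -$4,148.90
  Sep: +$1,253.00 → -$2,895.90
  Oct: +$1,253.00 − $2,311.05 → -$3,953.95
  Nov: +$1,253.00 → -$2,700.95
  Dec: +$1,253.00 → -$1,447.95
  Jan: +$1,253.00 − $2,311.05 → -$2,506.00
  Feb: +$1,253.00 → -$1,253.00
  Mar: +$1,253.00 → $0.00
Lowest trial balance = -$5,401.90 (Jul)
Initial deposit = cushion − low point = $2,506.00 − (-$5,401.90) = $7,907.90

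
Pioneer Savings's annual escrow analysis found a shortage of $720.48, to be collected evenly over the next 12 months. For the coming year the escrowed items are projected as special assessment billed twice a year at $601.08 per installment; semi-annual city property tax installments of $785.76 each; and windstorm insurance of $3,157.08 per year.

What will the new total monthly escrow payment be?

Special assessment = $601.08 × 2 = $1,202.16 annually
City property tax = $785.76 × 2 = $1,571.52 annually
Windstorm insurance = $3,157.08 annually
Total annual escrow = $5,930.76
Base monthly escrow = $5,930.76 ÷ 12 = $494.23
Shortage spread = $720.48 ÷ 12 = $60.04/mo
Adjusted monthly = $494.23 + $60.04 = $554.27

$554.27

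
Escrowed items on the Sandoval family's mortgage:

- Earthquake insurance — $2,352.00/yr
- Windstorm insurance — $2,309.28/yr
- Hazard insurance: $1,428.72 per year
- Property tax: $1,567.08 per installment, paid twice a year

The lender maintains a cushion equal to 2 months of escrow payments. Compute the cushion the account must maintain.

$1,537.36

Earthquake insurance: $2,352.00 annually
Windstorm insurance: $2,309.28 annually
Hazard insurance: $1,428.72 annually
Property tax: $1,567.08 × 2 = $3,134.16 annually
Total per year = $2,352.00 + $2,309.28 + $1,428.72 + $3,134.16 = $9,224.16
Monthly = $9,224.16 ÷ 12 = $768.68
Reserve = 2 × $768.68 = $1,537.36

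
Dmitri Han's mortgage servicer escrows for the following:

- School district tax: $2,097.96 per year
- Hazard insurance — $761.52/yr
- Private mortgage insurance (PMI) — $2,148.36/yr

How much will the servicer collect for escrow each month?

School district tax: $2,097.96
Hazard insurance: $761.52
Private mortgage insurance (PMI): $2,148.36
Total per year = $5,007.84
Base monthly escrow = $5,007.84 ÷ 12 = $417.32

$417.32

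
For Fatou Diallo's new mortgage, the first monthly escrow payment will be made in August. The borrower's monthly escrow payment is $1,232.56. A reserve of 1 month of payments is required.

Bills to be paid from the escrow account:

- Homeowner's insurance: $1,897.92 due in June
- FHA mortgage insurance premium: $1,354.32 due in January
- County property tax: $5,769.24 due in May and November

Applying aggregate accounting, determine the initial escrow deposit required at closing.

$2,465.12

Cushion = 1 × $1,232.56 = $1,232.56
Trial balance (start $0, +$1,232.56 each month, − disbursements):
  Aug: +$1,232.56 → $1,232.56
  Sep: +$1,232.56 → $2,465.12
  Oct: +$1,232.56 → $3,697.68
  Nov: +$1,232.56 − $5,769.24 → -$839.00
  Dec: +$1,232.56 → $393.56
  Jan: +$1,232.56 − $1,354.32 → $271.80
  Feb: +$1,232.56 → $1,504.36
  Mar: +$1,232.56 → $2,736.92
  Apr: +$1,232.56 → $3,969.48
  May: +$1,232.56 − $5,769.24 → -$567.20
  Jun: +$1,232.56 − $1,897.92 → -$1,232.56
  Jul: +$1,232.56 → $0.00
Lowest trial balance = -$1,232.56 (Jun)
Initial deposit = cushion − low point = $1,232.56 − (-$1,232.56) = $2,465.12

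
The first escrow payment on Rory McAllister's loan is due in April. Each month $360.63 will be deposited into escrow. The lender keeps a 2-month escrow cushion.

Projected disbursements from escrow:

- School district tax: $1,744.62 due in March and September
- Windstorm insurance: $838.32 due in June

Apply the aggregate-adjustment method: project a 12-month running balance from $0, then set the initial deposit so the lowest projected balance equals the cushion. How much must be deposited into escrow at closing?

$1,140.42

Cushion = 2 × $360.63 = $721.26
Trial balance (start $0, +$360.63 each month, − disbursements):
  Apr: +$360.63 → $360.63
  May: +$360.63 → $721.26
  Jun: +$360.63 − $838.32 → $243.57
  Jul: +$360.63 → $604.20
  Aug: +$360.63 → $964.83
  Sep: +$360.63 − $1,744.62 → -$419.16
  Oct: +$360.63 → -$58.53
  Nov: +$360.63 → $302.10
  Dec: +$360.63 → $662.73
  Jan: +$360.63 → $1,023.36
  Feb: +$360.63 → $1,383.99
  Mar: +$360.63 − $1,744.62 → $0.00
Lowest trial balance = -$419.16 (Sep)
Initial deposit = cushion − low point = $721.26 − (-$419.16) = $1,140.42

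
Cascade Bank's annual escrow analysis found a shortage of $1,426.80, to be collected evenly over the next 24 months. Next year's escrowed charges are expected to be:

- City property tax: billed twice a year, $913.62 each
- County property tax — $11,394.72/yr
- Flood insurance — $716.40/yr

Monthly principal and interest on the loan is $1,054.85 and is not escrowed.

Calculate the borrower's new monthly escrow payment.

$1,220.98

City property tax = $913.62 × 2 = $1,827.24 annually
County property tax = $11,394.72 annually
Flood insurance = $716.40 annually
Annual escrow total = $1,827.24 + $11,394.72 + $716.40 = $13,938.36
Per month = $13,938.36 ÷ 12 = $1,161.53
Shortage spread = $1,426.80 ÷ 24 = $59.45/mo
New monthly escrow = $1,161.53 + $59.45 = $1,220.98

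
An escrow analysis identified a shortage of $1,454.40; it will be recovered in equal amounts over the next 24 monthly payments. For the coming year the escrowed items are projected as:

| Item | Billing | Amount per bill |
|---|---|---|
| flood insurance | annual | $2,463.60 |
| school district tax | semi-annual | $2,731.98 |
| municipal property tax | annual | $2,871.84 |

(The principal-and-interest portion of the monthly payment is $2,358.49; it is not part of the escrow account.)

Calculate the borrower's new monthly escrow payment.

Flood insurance — $2,463.60/yr
School district tax — $2,731.98 × 2 = $5,463.96/yr
Municipal property tax — $2,871.84/yr
Combined annual = $10,799.40
Monthly = $10,799.40 ÷ 12 = $899.95
Shortage spread = $1,454.40 ÷ 24 = $60.60/mo
Adjusted monthly = $899.95 + $60.60 = $960.55

$960.55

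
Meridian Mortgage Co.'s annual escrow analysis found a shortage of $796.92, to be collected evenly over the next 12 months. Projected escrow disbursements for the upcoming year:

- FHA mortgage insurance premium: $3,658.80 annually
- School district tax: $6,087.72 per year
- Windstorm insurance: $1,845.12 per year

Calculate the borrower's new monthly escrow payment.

FHA mortgage insurance premium = $3,658.80
School district tax = $6,087.72
Windstorm insurance = $1,845.12
Annual escrow total = $11,591.64
Monthly = $11,591.64 ÷ 12 = $965.97
Shortage per month = $796.92 / 12 = $66.41
New monthly escrow = $965.97 + $66.41 = $1,032.38

$1,032.38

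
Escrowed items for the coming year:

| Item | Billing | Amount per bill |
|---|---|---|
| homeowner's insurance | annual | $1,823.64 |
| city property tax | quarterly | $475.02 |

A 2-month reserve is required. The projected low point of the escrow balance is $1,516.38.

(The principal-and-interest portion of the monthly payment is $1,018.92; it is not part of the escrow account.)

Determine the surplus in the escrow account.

$895.76

Homeowner's insurance: $1,823.64
City property tax: $475.02 × 4 = $1,900.08
Yearly total = $1,823.64 + $1,900.08 = $3,723.72
Monthly escrow = $3,723.72 ÷ 12 = $310.31
Required cushion = 2 × $310.31 = $620.62
Excess over cushion: $1,516.38 − $620.62 = $895.76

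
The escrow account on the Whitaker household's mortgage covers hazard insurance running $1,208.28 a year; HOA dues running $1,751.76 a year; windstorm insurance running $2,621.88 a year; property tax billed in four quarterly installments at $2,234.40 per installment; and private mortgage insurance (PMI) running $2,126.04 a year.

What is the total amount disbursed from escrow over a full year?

Hazard insurance = $1,208.28 annually
HOA dues = $1,751.76 annually
Windstorm insurance = $2,621.88 annually
Property tax = $2,234.40 × 4 = $8,937.60 annually
Private mortgage insurance (PMI) = $2,126.04 annually
Annual escrow total = $1,208.28 + $1,751.76 + $2,621.88 + $8,937.60 + $2,126.04 = $16,645.56

$16,645.56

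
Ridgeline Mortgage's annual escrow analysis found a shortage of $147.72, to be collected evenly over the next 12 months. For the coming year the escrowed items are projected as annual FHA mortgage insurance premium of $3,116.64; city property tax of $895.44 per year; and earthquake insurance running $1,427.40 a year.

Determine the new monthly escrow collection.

$465.60

FHA mortgage insurance premium — $3,116.64 annually
City property tax — $895.44 annually
Earthquake insurance — $1,427.40 annually
Total annual escrow = $5,439.48
Monthly = $5,439.48 ÷ 12 = $453.29
Monthly shortage recovery: $147.72 ÷ 12 = $12.31
New monthly escrow = $453.29 + $12.31 = $465.60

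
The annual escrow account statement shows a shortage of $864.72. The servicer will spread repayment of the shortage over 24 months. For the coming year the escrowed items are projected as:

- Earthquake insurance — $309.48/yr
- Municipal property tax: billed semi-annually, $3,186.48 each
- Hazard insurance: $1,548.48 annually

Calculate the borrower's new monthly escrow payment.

$721.94

Earthquake insurance = $309.48
Municipal property tax = $3,186.48 × 2 = $6,372.96
Hazard insurance = $1,548.48
Combined annual = $309.48 + $6,372.96 + $1,548.48 = $8,230.92
Monthly escrow = $8,230.92 ÷ 12 = $685.91
Monthly shortage recovery: $864.72 / 24 = $36.03
Adjusted monthly = $685.91 + $36.03 = $721.94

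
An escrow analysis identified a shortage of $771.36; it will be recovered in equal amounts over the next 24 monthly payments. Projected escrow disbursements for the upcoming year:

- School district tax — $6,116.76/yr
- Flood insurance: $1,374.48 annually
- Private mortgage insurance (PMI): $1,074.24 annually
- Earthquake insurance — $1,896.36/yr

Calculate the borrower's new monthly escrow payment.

School district tax = $6,116.76 annually
Flood insurance = $1,374.48 annually
Private mortgage insurance (PMI) = $1,074.24 annually
Earthquake insurance = $1,896.36 annually
Yearly total = $6,116.76 + $1,374.48 + $1,074.24 + $1,896.36 = $10,461.84
Monthly escrow = $10,461.84 ÷ 12 = $871.82
Shortage spread = $771.36 ÷ 24 = $32.14/mo
New monthly escrow = $871.82 + $32.14 = $903.96

$903.96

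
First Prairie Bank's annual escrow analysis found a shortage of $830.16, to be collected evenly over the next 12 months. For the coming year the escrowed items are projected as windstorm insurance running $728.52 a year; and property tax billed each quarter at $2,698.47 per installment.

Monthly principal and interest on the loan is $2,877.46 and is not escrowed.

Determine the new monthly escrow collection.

Windstorm insurance: $728.52
Property tax: $2,698.47 × 4 = $10,793.88
Combined annual = $11,522.40
Base monthly escrow = $11,522.40 ÷ 12 = $960.20
Monthly shortage recovery: $830.16 / 12 = $69.18
New monthly escrow = $960.20 + $69.18 = $1,029.38

$1,029.38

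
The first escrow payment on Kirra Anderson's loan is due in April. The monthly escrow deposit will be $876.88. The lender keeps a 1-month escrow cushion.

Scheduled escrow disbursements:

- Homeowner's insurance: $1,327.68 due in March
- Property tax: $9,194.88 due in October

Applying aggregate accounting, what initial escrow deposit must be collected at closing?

Cushion = 1 × $876.88 = $876.88
Trial balance (start $0, +$876.88 each month, − disbursements):
  Apr: +$876.88 → $876.88
  May: +$876.88 → $1,753.76
  Jun: +$876.88 → $2,630.64
  Jul: +$876.88 → $3,507.52
  Aug: +$876.88 → $4,384.40
  Sep: +$876.88 → $5,261.28
  Oct: +$876.88 − $9,194.88 → -$3,056.72
  Nov: +$876.88 → -$2,179.84
  Dec: +$876.88 → -$1,302.96
  Jan: +$876.88 → -$426.08
  Feb: +$876.88 → $450.80
  Mar: +$876.88 − $1,327.68 → $0.00
Lowest trial balance = -$3,056.72 (Oct)
Initial deposit = cushion − low point = $876.88 − (-$3,056.72) = $3,933.60

$3,933.60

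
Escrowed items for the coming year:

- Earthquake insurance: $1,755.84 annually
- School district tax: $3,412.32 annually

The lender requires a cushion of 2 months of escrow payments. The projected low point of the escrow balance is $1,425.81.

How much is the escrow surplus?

$564.45

Earthquake insurance = $1,755.84/yr
School district tax = $3,412.32/yr
Total annual escrow = $5,168.16
Monthly escrow = $5,168.16 ÷ 12 = $430.68
Required reserve = 2 × $430.68 = $861.36
Excess over cushion: $1,425.81 − $861.36 = $564.45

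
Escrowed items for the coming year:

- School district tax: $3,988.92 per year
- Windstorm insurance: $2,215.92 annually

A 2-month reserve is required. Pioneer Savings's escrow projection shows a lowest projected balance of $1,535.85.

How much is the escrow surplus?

School district tax — $3,988.92 annually
Windstorm insurance — $2,215.92 annually
Combined annual = $3,988.92 + $2,215.92 = $6,204.84
Monthly escrow = $6,204.84 ÷ 12 = $517.07
Cushion = 2 × $517.07 = $1,034.14
Excess over cushion: $1,535.85 − $1,034.14 = $501.71

$501.71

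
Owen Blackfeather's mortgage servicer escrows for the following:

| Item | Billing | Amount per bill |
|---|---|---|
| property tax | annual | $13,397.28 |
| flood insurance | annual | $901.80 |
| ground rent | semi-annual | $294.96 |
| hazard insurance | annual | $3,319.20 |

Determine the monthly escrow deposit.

Property tax — $13,397.28 annually
Flood insurance — $901.80 annually
Ground rent — $294.96 × 2 = $589.92 annually
Hazard insurance — $3,319.20 annually
Yearly total = $18,208.20
Monthly = $18,208.20 ÷ 12 = $1,517.35

$1,517.35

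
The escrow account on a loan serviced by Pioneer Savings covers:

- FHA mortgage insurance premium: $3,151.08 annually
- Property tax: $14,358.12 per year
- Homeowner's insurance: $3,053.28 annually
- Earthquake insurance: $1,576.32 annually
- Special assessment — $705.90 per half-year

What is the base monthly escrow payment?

FHA mortgage insurance premium = $3,151.08/yr
Property tax = $14,358.12/yr
Homeowner's insurance = $3,053.28/yr
Earthquake insurance = $1,576.32/yr
Special assessment = $705.90 × 2 = $1,411.80/yr
Combined annual = $3,151.08 + $14,358.12 + $3,053.28 + $1,576.32 + $1,411.80 = $23,550.60
Base monthly escrow = $23,550.60 ÷ 12 = $1,962.55

$1,962.55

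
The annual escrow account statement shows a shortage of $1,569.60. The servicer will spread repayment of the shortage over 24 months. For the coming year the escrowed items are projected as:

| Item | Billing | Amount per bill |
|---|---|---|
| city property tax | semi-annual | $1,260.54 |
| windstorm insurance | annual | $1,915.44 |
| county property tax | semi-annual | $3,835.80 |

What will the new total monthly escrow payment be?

City property tax = $1,260.54 × 2 = $2,521.08 per year
Windstorm insurance = $1,915.44 per year
County property tax = $3,835.80 × 2 = $7,671.60 per year
Combined annual = $2,521.08 + $1,915.44 + $7,671.60 = $12,108.12
Monthly escrow = $12,108.12 ÷ 12 = $1,009.01
Shortage per month = $1,569.60 / 24 = $65.40
Adjusted monthly = $1,009.01 + $65.40 = $1,074.41

$1,074.41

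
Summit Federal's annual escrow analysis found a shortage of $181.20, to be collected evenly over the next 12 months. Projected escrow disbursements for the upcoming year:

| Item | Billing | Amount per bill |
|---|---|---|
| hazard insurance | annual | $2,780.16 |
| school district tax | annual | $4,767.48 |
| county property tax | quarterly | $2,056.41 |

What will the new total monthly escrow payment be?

$1,329.54

Hazard insurance: $2,780.16 per year
School district tax: $4,767.48 per year
County property tax: $2,056.41 × 4 = $8,225.64 per year
Combined annual = $15,773.28
Base monthly escrow = $15,773.28 ÷ 12 = $1,314.44
Shortage spread = $181.20 / 12 = $15.10/mo
Adjusted monthly = $1,314.44 + $15.10 = $1,329.54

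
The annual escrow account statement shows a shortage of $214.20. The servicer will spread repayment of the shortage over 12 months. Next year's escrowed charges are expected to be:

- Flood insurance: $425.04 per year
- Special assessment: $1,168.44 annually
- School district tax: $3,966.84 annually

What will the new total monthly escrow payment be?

$481.21

Flood insurance = $425.04/yr
Special assessment = $1,168.44/yr
School district tax = $3,966.84/yr
Total per year = $425.04 + $1,168.44 + $3,966.84 = $5,560.32
Base monthly escrow = $5,560.32 / 12 = $463.36
Shortage per month = $214.20 ÷ 12 = $17.85
New monthly escrow = $463.36 + $17.85 = $481.21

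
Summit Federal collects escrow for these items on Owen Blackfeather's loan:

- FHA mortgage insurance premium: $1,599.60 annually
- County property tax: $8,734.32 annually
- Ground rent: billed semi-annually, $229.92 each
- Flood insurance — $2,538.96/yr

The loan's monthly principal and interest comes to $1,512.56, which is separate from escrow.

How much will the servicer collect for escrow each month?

FHA mortgage insurance premium = $1,599.60
County property tax = $8,734.32
Ground rent = $229.92 × 2 = $459.84
Flood insurance = $2,538.96
Total per year = $1,599.60 + $8,734.32 + $459.84 + $2,538.96 = $13,332.72
Monthly escrow = $13,332.72 / 12 = $1,111.06

$1,111.06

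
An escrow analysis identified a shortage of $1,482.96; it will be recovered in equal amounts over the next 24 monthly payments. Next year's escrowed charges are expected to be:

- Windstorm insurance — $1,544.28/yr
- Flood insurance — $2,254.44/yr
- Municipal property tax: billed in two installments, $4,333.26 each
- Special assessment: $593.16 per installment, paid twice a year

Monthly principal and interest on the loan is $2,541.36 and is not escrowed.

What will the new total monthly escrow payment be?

Windstorm insurance: $1,544.28 per year
Flood insurance: $2,254.44 per year
Municipal property tax: $4,333.26 × 2 = $8,666.52 per year
Special assessment: $593.16 × 2 = $1,186.32 per year
Annual escrow total = $1,544.28 + $2,254.44 + $8,666.52 + $1,186.32 = $13,651.56
Base monthly escrow = $13,651.56 ÷ 12 = $1,137.63
Shortage per month = $1,482.96 ÷ 24 = $61.79
Adjusted monthly = $1,137.63 + $61.79 = $1,199.42

$1,199.42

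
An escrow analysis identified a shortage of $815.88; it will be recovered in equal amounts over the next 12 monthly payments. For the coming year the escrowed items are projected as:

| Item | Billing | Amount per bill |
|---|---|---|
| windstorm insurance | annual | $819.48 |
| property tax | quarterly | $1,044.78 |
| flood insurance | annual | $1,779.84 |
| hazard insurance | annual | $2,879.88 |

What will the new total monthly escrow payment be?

Windstorm insurance = $819.48
Property tax = $1,044.78 × 4 = $4,179.12
Flood insurance = $1,779.84
Hazard insurance = $2,879.88
Total annual escrow = $819.48 + $4,179.12 + $1,779.84 + $2,879.88 = $9,658.32
Monthly = $9,658.32 ÷ 12 = $804.86
Shortage per month = $815.88 ÷ 12 = $67.99
Adjusted monthly = $804.86 + $67.99 = $872.85

$872.85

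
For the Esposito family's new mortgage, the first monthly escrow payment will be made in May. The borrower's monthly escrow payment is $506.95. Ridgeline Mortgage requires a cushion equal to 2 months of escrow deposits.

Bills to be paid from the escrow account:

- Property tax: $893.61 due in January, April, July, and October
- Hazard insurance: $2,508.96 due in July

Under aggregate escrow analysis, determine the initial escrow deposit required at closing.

Cushion = 2 × $506.95 = $1,013.90
Trial balance (start $0, +$506.95 each month, − disbursements):
  May: +$506.95 → $506.95
  Jun: +$506.95 → $1,013.90
  Jul: +$506.95 − $3,402.57 → -$1,881.72
  Aug: +$506.95 → -$1,374.77
  Sep: +$506.95 → -$867.82
  Oct: +$506.95 − $893.61 → -$1,254.48
  Nov: +$506.95 → -$747.53
  Dec: +$506.95 → -$240.58
  Jan: +$506.95 − $893.61 → -$627.24
  Feb: +$506.95 → -$120.29
  Mar: +$506.95 → $386.66
  Apr: +$506.95 − $893.61 → $0.00
Lowest trial balance = -$1,881.72 (Jul)
Initial deposit = cushion − low point = $1,013.90 − (-$1,881.72) = $2,895.62

$2,895.62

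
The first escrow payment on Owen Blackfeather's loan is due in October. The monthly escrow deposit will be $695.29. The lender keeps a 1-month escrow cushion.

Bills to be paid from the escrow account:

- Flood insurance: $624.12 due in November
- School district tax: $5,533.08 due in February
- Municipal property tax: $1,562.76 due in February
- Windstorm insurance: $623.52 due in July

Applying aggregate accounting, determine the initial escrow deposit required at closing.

Cushion = 1 × $695.29 = $695.29
Trial balance (start $0, +$695.29 each month, − disbursements):
  Oct: +$695.29 → $695.29
  Nov: +$695.29 − $624.12 → $766.46
  Dec: +$695.29 → $1,461.75
  Jan: +$695.29 → $2,157.04
  Feb: +$695.29 − $7,095.84 → -$4,243.51
  Mar: +$695.29 → -$3,548.22
  Apr: +$695.29 → -$2,852.93
  May: +$695.29 → -$2,157.64
  Jun: +$695.29 → -$1,462.35
  Jul: +$695.29 − $623.52 → -$1,390.58
  Aug: +$695.29 → -$695.29
  Sep: +$695.29 → $0.00
Lowest trial balance = -$4,243.51 (Feb)
Initial deposit = cushion − low point = $695.29 − (-$4,243.51) = $4,938.80

$4,938.80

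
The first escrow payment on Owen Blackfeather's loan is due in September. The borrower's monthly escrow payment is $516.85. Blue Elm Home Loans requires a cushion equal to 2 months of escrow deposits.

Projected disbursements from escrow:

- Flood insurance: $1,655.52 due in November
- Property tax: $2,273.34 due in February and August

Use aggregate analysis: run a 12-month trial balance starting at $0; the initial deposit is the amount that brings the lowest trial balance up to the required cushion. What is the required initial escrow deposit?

Cushion = 2 × $516.85 = $1,033.70
Trial balance (start $0, +$516.85 each month, − disbursements):
  Sep: +$516.85 → $516.85
  Oct: +$516.85 → $1,033.70
  Nov: +$516.85 − $1,655.52 → -$104.97
  Dec: +$516.85 → $411.88
  Jan: +$516.85 → $928.73
  Feb: +$516.85 − $2,273.34 → -$827.76
  Mar: +$516.85 → -$310.91
  Apr: +$516.85 → $205.94
  May: +$516.85 → $722.79
  Jun: +$516.85 → $1,239.64
  Jul: +$516.85 → $1,756.49
  Aug: +$516.85 − $2,273.34 → $0.00
Lowest trial balance = -$827.76 (Feb)
Initial deposit = cushion − low point = $1,033.70 − (-$827.76) = $1,861.46

$1,861.46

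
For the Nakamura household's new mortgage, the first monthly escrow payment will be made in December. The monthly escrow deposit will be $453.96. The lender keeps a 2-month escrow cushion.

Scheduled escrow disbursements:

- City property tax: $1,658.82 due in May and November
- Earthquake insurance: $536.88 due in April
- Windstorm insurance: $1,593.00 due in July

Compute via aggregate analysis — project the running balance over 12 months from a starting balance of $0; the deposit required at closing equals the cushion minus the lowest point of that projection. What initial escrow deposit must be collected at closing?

Cushion = 2 × $453.96 = $907.92
Trial balance (start $0, +$453.96 each month, − disbursements):
  Dec: +$453.96 → $453.96
  Jan: +$453.96 → $907.92
  Feb: +$453.96 → $1,361.88
  Mar: +$453.96 → $1,815.84
  Apr: +$453.96 − $536.88 → $1,732.92
  May: +$453.96 − $1,658.82 → $528.06
  Jun: +$453.96 → $982.02
  Jul: +$453.96 − $1,593.00 → -$157.02
  Aug: +$453.96 → $296.94
  Sep: +$453.96 → $750.90
  Oct: +$453.96 → $1,204.86
  Nov: +$453.96 − $1,658.82 → $0.00
Lowest trial balance = -$157.02 (Jul)
Initial deposit = cushion − low point = $907.92 − (-$157.02) = $1,064.94

$1,064.94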